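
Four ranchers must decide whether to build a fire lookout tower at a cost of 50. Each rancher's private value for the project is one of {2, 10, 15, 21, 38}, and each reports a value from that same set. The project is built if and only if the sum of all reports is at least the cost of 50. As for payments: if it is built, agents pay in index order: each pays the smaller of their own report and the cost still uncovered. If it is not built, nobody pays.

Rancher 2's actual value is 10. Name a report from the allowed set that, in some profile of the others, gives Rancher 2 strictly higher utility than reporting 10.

Suppose Rancher 1 reports 2, Rancher 3 reports 10 and Rancher 4 reports 38.
Report 10: project built, pays 10, utility 10 - 10 = 0.
Report 2: project built, pays 2, utility 10 - 2 = 8.
So reporting 2 beats truth here (8 > 0).

2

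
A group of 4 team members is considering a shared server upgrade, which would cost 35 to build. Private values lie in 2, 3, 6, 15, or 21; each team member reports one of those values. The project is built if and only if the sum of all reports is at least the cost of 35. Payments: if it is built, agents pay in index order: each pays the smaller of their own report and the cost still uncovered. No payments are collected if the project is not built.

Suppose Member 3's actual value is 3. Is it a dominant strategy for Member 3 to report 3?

Consider the case where Member 1 reports 2, Member 2 reports 15 and Member 4 reports 21.
Truthful report 3: project built, pays 3, utility 3 - 3 = 0.
Report 2 instead: project built, pays 2, utility 3 - 2 = 1.
Since 1 > 0, reporting 2 is strictly better here, so truthful reporting is not dominant.

No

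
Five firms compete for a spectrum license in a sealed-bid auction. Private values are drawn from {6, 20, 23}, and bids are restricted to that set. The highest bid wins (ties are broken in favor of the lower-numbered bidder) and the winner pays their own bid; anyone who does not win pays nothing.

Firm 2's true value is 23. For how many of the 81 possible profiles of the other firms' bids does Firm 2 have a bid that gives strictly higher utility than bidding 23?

8

Others bid (6, 6, 6, 6): truth gives 0; bid 20 gives 3 > 0. Violating.
Others bid (6, 6, 6, 20): truth gives 0; bid 20 gives 3 > 0. Violating.
Others bid (6, 6, 20, 6): truth gives 0; bid 20 gives 3 > 0. Violating.
Others bid (6, 6, 20, 20): truth gives 0; bid 20 gives 3 > 0. Violating.
Others bid (6, 6, 6, 23): truth gives 0; no alternative beats it.
Others bid (6, 6, 20, 23): truth gives 0; no alternative beats it.
(Checking all 81 profiles: 8 have a profitable deviation, 73 do not.)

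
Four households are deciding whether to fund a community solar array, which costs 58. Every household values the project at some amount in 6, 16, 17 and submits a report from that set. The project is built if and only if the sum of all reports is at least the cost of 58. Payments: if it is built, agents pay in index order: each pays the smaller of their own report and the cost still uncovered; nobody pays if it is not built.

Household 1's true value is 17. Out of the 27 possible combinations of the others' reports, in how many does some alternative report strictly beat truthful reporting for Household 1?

Others report (16, 16, 16): truth gives 0; report 16 gives 1 > 0. Violating.
Others report (16, 16, 17): truth gives 0; report 16 gives 1 > 0. Violating.
Others report (16, 17, 16): truth gives 0; report 16 gives 1 > 0. Violating.
Others report (16, 17, 17): truth gives 0; report 16 gives 1 > 0. Violating.
Others report (6, 6, 6): truth gives 0; no alternative beats it.
Others report (6, 6, 16): truth gives 0; no alternative beats it.
(Checking all 27 profiles: 8 have a profitable deviation, 19 do not.)

8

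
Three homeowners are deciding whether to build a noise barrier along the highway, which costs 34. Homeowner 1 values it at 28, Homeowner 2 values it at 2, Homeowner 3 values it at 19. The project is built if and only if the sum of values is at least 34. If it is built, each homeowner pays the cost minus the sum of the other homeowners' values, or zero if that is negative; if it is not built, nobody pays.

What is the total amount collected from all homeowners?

Total value 49 ≥ cost 34, so it is built.
Homeowner 1: others sum to 21; max(0, 34 - 21) = 13.
Homeowner 2: others sum to 47; max(0, 34 - 47) = 0.
Homeowner 3: others sum to 30; max(0, 34 - 30) = 4.
Total collected = 13 + 0 + 4 = 17.

17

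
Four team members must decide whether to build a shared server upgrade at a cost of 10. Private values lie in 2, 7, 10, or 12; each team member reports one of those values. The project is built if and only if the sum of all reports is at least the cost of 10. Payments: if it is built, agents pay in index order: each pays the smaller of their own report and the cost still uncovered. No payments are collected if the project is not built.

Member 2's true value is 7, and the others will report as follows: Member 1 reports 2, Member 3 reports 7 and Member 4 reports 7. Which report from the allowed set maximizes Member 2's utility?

2

Report 2: project built, pays 2, utility 7 - 2 = 5.
Report 7: project built, pays 7, utility 7 - 7 = 0.
Report 10: project built, pays 8, utility 7 - 8 = -1.
Report 12: project built, pays 8, utility 7 - 8 = -1.
The best choice is 2 with utility 5.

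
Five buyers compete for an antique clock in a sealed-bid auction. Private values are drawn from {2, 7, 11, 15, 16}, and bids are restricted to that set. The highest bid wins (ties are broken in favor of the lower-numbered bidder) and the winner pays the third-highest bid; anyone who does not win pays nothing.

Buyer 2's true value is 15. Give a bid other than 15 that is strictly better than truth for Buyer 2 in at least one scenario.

16

Suppose Buyer 1 bids 2, Buyer 3 bids 2, Buyer 4 bids 2 and Buyer 5 bids 16.
Bid 15: loses, pays 0, utility 0.
Bid 16: wins, pays 2, utility 15 - 2 = 13.
So bidding 16 beats truth here (13 > 0).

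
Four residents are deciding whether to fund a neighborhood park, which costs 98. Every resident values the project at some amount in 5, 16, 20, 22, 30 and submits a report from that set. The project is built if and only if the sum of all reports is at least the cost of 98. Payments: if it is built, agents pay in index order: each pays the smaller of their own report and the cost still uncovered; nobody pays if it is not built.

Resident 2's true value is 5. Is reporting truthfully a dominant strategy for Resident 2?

Yes

Check each profile of the others' reports and compare truth against every alternative report.
Others report (22, 30, 30): truth gives 0, best alternative gives -11.
Others report (30, 22, 30): truth gives 0, best alternative gives -11.
Others report (30, 30, 22): truth gives 0, best alternative gives -11.
Others report (30, 30, 30): truth gives 0, best alternative gives -11.
Others report (5, 5, 5): truth gives 0, best alternative gives 0.
Others report (5, 5, 16): truth gives 0, best alternative gives 0.
(Remaining 119 profiles checked similarly; truth is weakly best in each.)
In every case the truthful report is at least as good as any alternative, so it is a dominant strategy.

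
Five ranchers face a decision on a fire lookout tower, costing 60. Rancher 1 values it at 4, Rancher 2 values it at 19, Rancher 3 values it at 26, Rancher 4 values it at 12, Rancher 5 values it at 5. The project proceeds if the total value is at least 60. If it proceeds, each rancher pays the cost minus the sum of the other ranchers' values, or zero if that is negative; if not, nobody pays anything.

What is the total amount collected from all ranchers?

39

Total value 66 ≥ cost 60, so it is built.
Rancher 1: others sum to 62; max(0, 60 - 62) = 0.
Rancher 2: others sum to 47; max(0, 60 - 47) = 13.
Rancher 3: others sum to 40; max(0, 60 - 40) = 20.
Rancher 4: others sum to 54; max(0, 60 - 54) = 6.
Rancher 5: others sum to 61; max(0, 60 - 61) = 0.
Total collected = 0 + 13 + 20 + 6 + 0 = 39.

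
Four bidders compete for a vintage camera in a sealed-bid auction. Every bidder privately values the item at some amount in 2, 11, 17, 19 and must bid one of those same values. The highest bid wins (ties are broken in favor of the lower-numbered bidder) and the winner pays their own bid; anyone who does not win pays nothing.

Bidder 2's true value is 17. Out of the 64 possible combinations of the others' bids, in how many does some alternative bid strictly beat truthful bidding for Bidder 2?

4

Others bid (2, 2, 2): truth gives 0; bid 11 gives 6 > 0. Violating.
Others bid (2, 2, 11): truth gives 0; bid 11 gives 6 > 0. Violating.
Others bid (2, 11, 2): truth gives 0; bid 11 gives 6 > 0. Violating.
Others bid (2, 11, 11): truth gives 0; bid 11 gives 6 > 0. Violating.
Others bid (2, 2, 17): truth gives 0; no alternative beats it.
Others bid (2, 2, 19): truth gives 0; no alternative beats it.
(Checking all 64 profiles: 4 have a profitable deviation, 60 do not.)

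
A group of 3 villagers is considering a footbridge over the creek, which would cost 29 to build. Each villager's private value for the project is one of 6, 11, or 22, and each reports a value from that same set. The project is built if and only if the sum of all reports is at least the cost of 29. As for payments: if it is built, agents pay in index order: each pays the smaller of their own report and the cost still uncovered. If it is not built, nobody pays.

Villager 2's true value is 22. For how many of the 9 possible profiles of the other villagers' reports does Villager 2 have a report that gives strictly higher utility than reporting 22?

Others report (6, 22): truth gives 0; report 6 gives 16 > 0. Violating.
Others report (11, 11): truth gives 4; report 11 gives 11 > 4. Violating.
Others report (11, 22): truth gives 4; report 6 gives 16 > 4. Violating.
Others report (22, 6): truth gives 15; report 6 gives 16 > 15. Violating.
Others report (6, 6): truth gives 0; no alternative beats it.
Others report (6, 11): truth gives 0; no alternative beats it.
(Checking all 9 profiles: 6 have a profitable deviation, 3 do not.)

6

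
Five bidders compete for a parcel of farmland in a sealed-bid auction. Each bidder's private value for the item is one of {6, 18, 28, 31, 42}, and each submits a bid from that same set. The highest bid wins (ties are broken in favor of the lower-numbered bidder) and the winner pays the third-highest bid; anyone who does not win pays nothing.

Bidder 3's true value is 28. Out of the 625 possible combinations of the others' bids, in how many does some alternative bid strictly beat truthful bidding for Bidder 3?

64

Others bid (6, 6, 6, 31): truth gives 0; bid 31 gives 22 > 0. Violating.
Others bid (6, 6, 6, 42): truth gives 0; bid 42 gives 22 > 0. Violating.
Others bid (6, 6, 18, 31): truth gives 0; bid 31 gives 10 > 0. Violating.
Others bid (6, 6, 18, 42): truth gives 0; bid 42 gives 10 > 0. Violating.
Others bid (6, 6, 6, 6): truth gives 22; no alternative beats it.
Others bid (6, 6, 6, 18): truth gives 22; no alternative beats it.
(Checking all 625 profiles: 64 have a profitable deviation, 561 do not.)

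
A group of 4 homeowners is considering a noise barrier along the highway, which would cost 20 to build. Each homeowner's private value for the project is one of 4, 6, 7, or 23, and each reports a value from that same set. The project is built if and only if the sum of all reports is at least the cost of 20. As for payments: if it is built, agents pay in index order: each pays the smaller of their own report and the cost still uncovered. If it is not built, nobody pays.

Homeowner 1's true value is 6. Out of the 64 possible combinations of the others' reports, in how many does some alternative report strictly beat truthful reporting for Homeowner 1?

Others report (4, 4, 23): truth gives 0; report 4 gives 2 > 0. Violating.
Others report (4, 6, 6): truth gives 0; report 4 gives 2 > 0. Violating.
Others report (4, 6, 7): truth gives 0; report 4 gives 2 > 0. Violating.
Others report (4, 6, 23): truth gives 0; report 4 gives 2 > 0. Violating.
Others report (4, 4, 4): truth gives 0; no alternative beats it.
Others report (4, 4, 6): truth gives 0; no alternative beats it.
(Checking all 64 profiles: 57 have a profitable deviation, 7 do not.)

57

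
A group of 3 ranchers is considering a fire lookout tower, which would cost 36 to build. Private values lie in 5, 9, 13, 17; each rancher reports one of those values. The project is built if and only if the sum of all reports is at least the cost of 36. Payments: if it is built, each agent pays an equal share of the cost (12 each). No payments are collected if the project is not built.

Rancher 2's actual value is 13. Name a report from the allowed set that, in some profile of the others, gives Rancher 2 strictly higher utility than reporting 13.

Suppose Rancher 1 reports 5 and Rancher 3 reports 17.
Report 13: project not built, utility 0.
Report 17: project built, pays 12, utility 13 - 12 = 1.
So reporting 17 beats truth here (1 > 0).

17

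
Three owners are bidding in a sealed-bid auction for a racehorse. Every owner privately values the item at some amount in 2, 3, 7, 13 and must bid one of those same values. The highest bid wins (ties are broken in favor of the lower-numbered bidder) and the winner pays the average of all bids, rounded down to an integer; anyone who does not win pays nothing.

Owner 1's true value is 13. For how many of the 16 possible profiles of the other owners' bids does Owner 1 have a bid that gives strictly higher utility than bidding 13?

Others bid (2, 2): truth gives 8; bid 2 gives 11 > 8. Violating.
Others bid (2, 3): truth gives 7; bid 3 gives 11 > 7. Violating.
Others bid (2, 7): truth gives 6; bid 7 gives 8 > 6. Violating.
Others bid (3, 2): truth gives 7; bid 3 gives 11 > 7. Violating.
Others bid (2, 13): truth gives 4; no alternative beats it.
Others bid (3, 13): truth gives 4; no alternative beats it.
(Checking all 16 profiles: 9 have a profitable deviation, 7 do not.)

9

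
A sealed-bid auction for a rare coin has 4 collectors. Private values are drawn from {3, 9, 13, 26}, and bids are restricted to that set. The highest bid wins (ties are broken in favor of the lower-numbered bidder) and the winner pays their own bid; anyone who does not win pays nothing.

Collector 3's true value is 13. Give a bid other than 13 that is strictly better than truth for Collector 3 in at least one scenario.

9

Suppose Collector 1 bids 3, Collector 2 bids 3 and Collector 4 bids 3.
Bid 13: wins, pays 13, utility 13 - 13 = 0.
Bid 9: wins, pays 9, utility 13 - 9 = 4.
So bidding 9 beats truth here (4 > 0).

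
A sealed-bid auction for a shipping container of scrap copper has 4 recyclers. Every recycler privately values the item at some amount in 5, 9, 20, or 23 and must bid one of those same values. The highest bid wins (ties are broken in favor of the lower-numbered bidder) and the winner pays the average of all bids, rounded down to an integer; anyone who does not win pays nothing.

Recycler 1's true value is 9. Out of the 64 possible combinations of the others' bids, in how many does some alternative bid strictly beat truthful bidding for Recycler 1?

1

Others bid (5, 5, 5): truth gives 3; bid 5 gives 4 > 3. Violating.
Others bid (5, 5, 9): truth gives 2; no alternative beats it.
Others bid (5, 5, 20): truth gives 0; no alternative beats it.
(Checking all 64 profiles: 1 has a profitable deviation, 63 do not.)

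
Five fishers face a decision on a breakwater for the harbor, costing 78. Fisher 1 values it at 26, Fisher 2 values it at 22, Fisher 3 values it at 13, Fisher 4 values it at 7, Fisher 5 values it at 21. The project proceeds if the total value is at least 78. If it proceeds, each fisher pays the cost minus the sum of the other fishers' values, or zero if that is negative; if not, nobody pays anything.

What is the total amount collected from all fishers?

Total value 89 ≥ cost 78, so it is built.
Fisher 1: others sum to 63; max(0, 78 - 63) = 15.
Fisher 2: others sum to 67; max(0, 78 - 67) = 11.
Fisher 3: others sum to 76; max(0, 78 - 76) = 2.
Fisher 4: others sum to 82; max(0, 78 - 82) = 0.
Fisher 5: others sum to 68; max(0, 78 - 68) = 10.
Total collected = 15 + 11 + 2 + 0 + 10 = 38.

38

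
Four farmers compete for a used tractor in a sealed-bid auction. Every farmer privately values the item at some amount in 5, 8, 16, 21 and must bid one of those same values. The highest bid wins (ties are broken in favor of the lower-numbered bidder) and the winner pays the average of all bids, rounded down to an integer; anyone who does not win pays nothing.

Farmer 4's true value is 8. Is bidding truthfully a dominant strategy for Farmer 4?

Check each profile of the others' bids and compare truth against every alternative bid.
Others bid (5, 5, 5): truth gives 3, best alternative gives 1.
Others bid (5, 5, 8): truth gives 0, best alternative gives 0.
Others bid (5, 5, 16): truth gives 0, best alternative gives 0.
Others bid (5, 5, 21): truth gives 0, best alternative gives 0.
Others bid (5, 8, 5): truth gives 0, best alternative gives 0.
Others bid (5, 8, 8): truth gives 0, best alternative gives 0.
(Remaining 58 profiles checked similarly; truth is weakly best in each.)
In every case the truthful bid is at least as good as any alternative, so it is a dominant strategy.

Yes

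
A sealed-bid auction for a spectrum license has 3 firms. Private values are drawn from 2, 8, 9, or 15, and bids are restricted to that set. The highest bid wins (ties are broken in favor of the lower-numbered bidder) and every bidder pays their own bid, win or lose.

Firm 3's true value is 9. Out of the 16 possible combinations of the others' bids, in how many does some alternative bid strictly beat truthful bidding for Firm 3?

Others bid (2, 2): truth gives 0; bid 8 gives 1 > 0. Violating.
Others bid (2, 9): truth gives -9; bid 2 gives -2 > -9. Violating.
Others bid (2, 15): truth gives -9; bid 2 gives -2 > -9. Violating.
Others bid (8, 9): truth gives -9; bid 2 gives -2 > -9. Violating.
Others bid (2, 8): truth gives 0; no alternative beats it.
Others bid (8, 2): truth gives 0; no alternative beats it.
(Checking all 16 profiles: 13 have a profitable deviation, 3 do not.)

13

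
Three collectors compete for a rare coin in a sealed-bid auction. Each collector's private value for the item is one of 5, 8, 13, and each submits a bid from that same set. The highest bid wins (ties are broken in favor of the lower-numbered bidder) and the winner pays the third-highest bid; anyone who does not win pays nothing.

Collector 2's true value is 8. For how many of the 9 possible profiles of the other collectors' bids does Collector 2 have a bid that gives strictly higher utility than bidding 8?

Others bid (5, 13): truth gives 0; bid 13 gives 3 > 0. Violating.
Others bid (8, 5): truth gives 0; bid 13 gives 3 > 0. Violating.
Others bid (5, 5): truth gives 3; no alternative beats it.
Others bid (5, 8): truth gives 3; no alternative beats it.
(Checking all 9 profiles: 2 have a profitable deviation, 7 do not.)

2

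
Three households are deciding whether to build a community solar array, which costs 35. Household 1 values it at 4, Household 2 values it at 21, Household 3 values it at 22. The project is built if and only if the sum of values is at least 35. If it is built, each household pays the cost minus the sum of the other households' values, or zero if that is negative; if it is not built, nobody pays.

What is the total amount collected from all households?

Total value 47 ≥ cost 35, so it is built.
Household 1: others sum to 43; max(0, 35 - 43) = 0.
Household 2: others sum to 26; max(0, 35 - 26) = 9.
Household 3: others sum to 25; max(0, 35 - 25) = 10.
Total collected = 0 + 9 + 10 = 19.

19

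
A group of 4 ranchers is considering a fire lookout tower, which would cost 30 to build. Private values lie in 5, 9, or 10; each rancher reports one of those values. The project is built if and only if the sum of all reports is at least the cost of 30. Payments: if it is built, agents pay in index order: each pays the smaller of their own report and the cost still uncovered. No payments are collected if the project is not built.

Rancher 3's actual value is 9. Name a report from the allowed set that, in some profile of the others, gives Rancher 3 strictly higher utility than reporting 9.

Suppose Rancher 1 reports 5, Rancher 2 reports 10 and Rancher 4 reports 10.
Report 9: project built, pays 9, utility 9 - 9 = 0.
Report 5: project built, pays 5, utility 9 - 5 = 4.
So reporting 5 beats truth here (4 > 0).

5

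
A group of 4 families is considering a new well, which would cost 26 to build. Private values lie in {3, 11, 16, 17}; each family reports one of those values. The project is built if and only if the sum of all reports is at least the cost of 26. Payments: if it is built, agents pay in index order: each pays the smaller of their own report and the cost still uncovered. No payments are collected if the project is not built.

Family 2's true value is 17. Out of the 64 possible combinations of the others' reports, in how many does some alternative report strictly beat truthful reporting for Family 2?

62

Others report (3, 3, 11): truth gives 0; report 11 gives 6 > 0. Violating.
Others report (3, 3, 16): truth gives 0; report 11 gives 6 > 0. Violating.
Others report (3, 3, 17): truth gives 0; report 3 gives 14 > 0. Violating.
Others report (3, 11, 3): truth gives 0; report 11 gives 6 > 0. Violating.
Others report (3, 3, 3): truth gives 0; no alternative beats it.
Others report (16, 3, 3): truth gives 7; no alternative beats it.
(Checking all 64 profiles: 62 have a profitable deviation, 2 do not.)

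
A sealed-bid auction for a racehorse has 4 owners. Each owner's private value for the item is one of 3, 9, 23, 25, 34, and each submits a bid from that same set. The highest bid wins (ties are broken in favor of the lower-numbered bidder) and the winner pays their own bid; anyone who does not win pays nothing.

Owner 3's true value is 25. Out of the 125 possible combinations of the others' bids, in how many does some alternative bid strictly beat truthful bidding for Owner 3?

Others bid (3, 3, 3): truth gives 0; bid 9 gives 16 > 0. Violating.
Others bid (3, 3, 9): truth gives 0; bid 9 gives 16 > 0. Violating.
Others bid (3, 3, 23): truth gives 0; bid 23 gives 2 > 0. Violating.
Others bid (3, 9, 3): truth gives 0; bid 23 gives 2 > 0. Violating.
Others bid (3, 3, 25): truth gives 0; no alternative beats it.
Others bid (3, 3, 34): truth gives 0; no alternative beats it.
(Checking all 125 profiles: 12 have a profitable deviation, 113 do not.)

12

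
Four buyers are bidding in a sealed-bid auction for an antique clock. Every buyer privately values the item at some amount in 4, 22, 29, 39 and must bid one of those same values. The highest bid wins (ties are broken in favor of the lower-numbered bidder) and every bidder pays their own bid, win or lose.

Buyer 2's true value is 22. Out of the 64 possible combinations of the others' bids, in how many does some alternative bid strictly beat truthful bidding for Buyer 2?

60

Others bid (4, 4, 29): truth gives -22; bid 4 gives -4 > -22. Violating.
Others bid (4, 4, 39): truth gives -22; bid 4 gives -4 > -22. Violating.
Others bid (4, 22, 29): truth gives -22; bid 4 gives -4 > -22. Violating.
Others bid (4, 22, 39): truth gives -22; bid 4 gives -4 > -22. Violating.
Others bid (4, 4, 4): truth gives 0; no alternative beats it.
Others bid (4, 4, 22): truth gives 0; no alternative beats it.
(Checking all 64 profiles: 60 have a profitable deviation, 4 do not.)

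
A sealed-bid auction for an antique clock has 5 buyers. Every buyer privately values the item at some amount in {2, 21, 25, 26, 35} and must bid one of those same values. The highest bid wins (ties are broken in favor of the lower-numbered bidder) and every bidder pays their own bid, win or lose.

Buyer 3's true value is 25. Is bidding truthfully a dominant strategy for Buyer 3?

Consider the case where Buyer 1 bids 2, Buyer 2 bids 2, Buyer 4 bids 2 and Buyer 5 bids 2.
Truthful bid 25: wins, pays 25, utility 25 - 25 = 0.
Bid 21 instead: wins, pays 21, utility 25 - 21 = 4.
Since 4 > 0, bidding 21 is strictly better here, so truthful bidding is not dominant.

No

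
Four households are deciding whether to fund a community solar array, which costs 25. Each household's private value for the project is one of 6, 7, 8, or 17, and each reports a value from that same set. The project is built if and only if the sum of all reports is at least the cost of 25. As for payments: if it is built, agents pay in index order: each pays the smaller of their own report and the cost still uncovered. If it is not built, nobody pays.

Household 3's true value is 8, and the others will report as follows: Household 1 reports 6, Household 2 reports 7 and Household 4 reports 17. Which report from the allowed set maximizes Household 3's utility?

Report 6: project built, pays 6, utility 8 - 6 = 2.
Report 7: project built, pays 7, utility 8 - 7 = 1.
Report 8: project built, pays 8, utility 8 - 8 = 0.
Report 17: project built, pays 12, utility 8 - 12 = -4.
The best choice is 6 with utility 2.

6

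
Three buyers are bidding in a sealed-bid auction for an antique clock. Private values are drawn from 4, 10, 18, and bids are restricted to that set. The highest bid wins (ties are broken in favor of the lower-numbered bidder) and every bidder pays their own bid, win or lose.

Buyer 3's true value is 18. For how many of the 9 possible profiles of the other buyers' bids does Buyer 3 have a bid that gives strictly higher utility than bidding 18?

Others bid (4, 4): truth gives 0; bid 10 gives 8 > 0. Violating.
Others bid (4, 18): truth gives -18; bid 4 gives -4 > -18. Violating.
Others bid (10, 18): truth gives -18; bid 4 gives -4 > -18. Violating.
Others bid (18, 4): truth gives -18; bid 4 gives -4 > -18. Violating.
Others bid (4, 10): truth gives 0; no alternative beats it.
Others bid (10, 4): truth gives 0; no alternative beats it.
(Checking all 9 profiles: 6 have a profitable deviation, 3 do not.)

6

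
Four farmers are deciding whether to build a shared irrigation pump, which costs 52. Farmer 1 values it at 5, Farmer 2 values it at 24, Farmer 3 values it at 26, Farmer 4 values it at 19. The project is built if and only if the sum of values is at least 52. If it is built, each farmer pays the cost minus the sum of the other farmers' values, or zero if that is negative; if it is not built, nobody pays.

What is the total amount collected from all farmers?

6

Total value 74 ≥ cost 52, so it is built.
Farmer 1: others sum to 69; max(0, 52 - 69) = 0.
Farmer 2: others sum to 50; max(0, 52 - 50) = 2.
Farmer 3: others sum to 48; max(0, 52 - 48) = 4.
Farmer 4: others sum to 55; max(0, 52 - 55) = 0.
Total collected = 0 + 2 + 4 + 0 = 6.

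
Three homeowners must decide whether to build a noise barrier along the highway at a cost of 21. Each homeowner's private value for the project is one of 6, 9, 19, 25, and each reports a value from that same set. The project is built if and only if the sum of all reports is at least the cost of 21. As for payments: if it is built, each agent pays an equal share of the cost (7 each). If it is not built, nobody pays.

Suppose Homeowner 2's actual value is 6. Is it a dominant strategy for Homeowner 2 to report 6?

Check each profile of the others' reports and compare truth against every alternative report.
Others report (6, 6): truth gives 0, best alternative gives -1.
Others report (6, 9): truth gives -1, best alternative gives -1.
Others report (6, 19): truth gives -1, best alternative gives -1.
Others report (6, 25): truth gives -1, best alternative gives -1.
Others report (9, 6): truth gives -1, best alternative gives -1.
Others report (9, 9): truth gives -1, best alternative gives -1.
(Remaining 10 profiles checked similarly; truth is weakly best in each.)
In every case the truthful report is at least as good as any alternative, so it is a dominant strategy.

Yes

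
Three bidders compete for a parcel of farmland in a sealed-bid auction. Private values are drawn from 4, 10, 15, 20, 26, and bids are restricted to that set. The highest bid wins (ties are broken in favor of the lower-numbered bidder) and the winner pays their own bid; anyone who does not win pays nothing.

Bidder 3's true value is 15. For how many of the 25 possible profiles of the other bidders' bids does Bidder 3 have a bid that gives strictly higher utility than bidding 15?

1

Others bid (4, 4): truth gives 0; bid 10 gives 5 > 0. Violating.
Others bid (4, 10): truth gives 0; no alternative beats it.
Others bid (4, 15): truth gives 0; no alternative beats it.
(Checking all 25 profiles: 1 has a profitable deviation, 24 do not.)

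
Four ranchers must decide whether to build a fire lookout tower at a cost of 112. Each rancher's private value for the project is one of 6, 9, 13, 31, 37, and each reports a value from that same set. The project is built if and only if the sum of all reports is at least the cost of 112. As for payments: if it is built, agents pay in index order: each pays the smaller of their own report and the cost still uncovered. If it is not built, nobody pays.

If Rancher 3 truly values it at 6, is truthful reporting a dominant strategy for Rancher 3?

Check each profile of the others' reports and compare truth against every alternative report.
Others report (31, 37, 37): truth gives 0, best alternative gives -3.
Others report (37, 31, 37): truth gives 0, best alternative gives -3.
Others report (37, 37, 31): truth gives 0, best alternative gives -3.
Others report (37, 37, 37): truth gives 0, best alternative gives -3.
Others report (6, 6, 6): truth gives 0, best alternative gives 0.
Others report (6, 6, 9): truth gives 0, best alternative gives 0.
(Remaining 119 profiles checked similarly; truth is weakly best in each.)
In every case the truthful report is at least as good as any alternative, so it is a dominant strategy.

Yes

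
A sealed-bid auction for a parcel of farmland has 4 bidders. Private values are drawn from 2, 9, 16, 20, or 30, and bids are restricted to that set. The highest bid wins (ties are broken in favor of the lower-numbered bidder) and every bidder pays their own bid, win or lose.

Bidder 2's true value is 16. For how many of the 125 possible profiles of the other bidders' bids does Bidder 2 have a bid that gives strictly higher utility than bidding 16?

111

Others bid (2, 2, 2): truth gives 0; bid 9 gives 7 > 0. Violating.
Others bid (2, 2, 9): truth gives 0; bid 9 gives 7 > 0. Violating.
Others bid (2, 2, 20): truth gives -16; bid 2 gives -2 > -16. Violating.
Others bid (2, 2, 30): truth gives -16; bid 2 gives -2 > -16. Violating.
Others bid (2, 2, 16): truth gives 0; no alternative beats it.
Others bid (2, 9, 16): truth gives 0; no alternative beats it.
(Checking all 125 profiles: 111 have a profitable deviation, 14 do not.)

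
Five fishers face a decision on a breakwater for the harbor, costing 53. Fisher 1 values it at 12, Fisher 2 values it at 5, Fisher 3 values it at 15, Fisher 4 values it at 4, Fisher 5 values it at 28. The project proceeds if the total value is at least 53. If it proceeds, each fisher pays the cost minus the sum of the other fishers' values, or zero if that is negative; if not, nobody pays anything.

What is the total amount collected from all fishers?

Total value 64 ≥ cost 53, so it is built.
Fisher 1: others sum to 52; max(0, 53 - 52) = 1.
Fisher 2: others sum to 59; max(0, 53 - 59) = 0.
Fisher 3: others sum to 49; max(0, 53 - 49) = 4.
Fisher 4: others sum to 60; max(0, 53 - 60) = 0.
Fisher 5: others sum to 36; max(0, 53 - 36) = 17.
Total collected = 1 + 0 + 4 + 0 + 17 = 22.

22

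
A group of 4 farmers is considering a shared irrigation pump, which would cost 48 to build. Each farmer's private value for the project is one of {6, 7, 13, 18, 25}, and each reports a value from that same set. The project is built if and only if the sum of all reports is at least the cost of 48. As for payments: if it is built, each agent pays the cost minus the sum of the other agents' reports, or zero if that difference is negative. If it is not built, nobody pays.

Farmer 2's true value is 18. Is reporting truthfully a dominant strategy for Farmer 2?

Yes

Check each profile of the others' reports and compare truth against every alternative report.
Others report (6, 18, 25): truth gives 18, best alternative gives 18.
Others report (6, 25, 18): truth gives 18, best alternative gives 18.
Others report (6, 25, 25): truth gives 18, best alternative gives 18.
Others report (7, 18, 25): truth gives 18, best alternative gives 18.
Others report (7, 25, 18): truth gives 18, best alternative gives 18.
Others report (7, 25, 25): truth gives 18, best alternative gives 18.
(Remaining 119 profiles checked similarly; truth is weakly best in each.)
In every case the truthful report is at least as good as any alternative, so it is a dominant strategy.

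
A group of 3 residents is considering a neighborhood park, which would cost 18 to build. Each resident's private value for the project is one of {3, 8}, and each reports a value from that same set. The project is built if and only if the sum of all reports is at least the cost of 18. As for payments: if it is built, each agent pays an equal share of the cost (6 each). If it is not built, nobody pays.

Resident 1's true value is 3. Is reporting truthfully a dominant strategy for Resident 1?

Check each profile of the others' reports and compare truth against every alternative report.
Others report (3, 8): truth gives 0, best alternative gives -3.
Others report (8, 3): truth gives 0, best alternative gives -3.
Others report (8, 8): truth gives -3, best alternative gives -3.
Others report (3, 3): truth gives 0, best alternative gives 0.
In every case the truthful report is at least as good as any alternative, so it is a dominant strategy.

Yes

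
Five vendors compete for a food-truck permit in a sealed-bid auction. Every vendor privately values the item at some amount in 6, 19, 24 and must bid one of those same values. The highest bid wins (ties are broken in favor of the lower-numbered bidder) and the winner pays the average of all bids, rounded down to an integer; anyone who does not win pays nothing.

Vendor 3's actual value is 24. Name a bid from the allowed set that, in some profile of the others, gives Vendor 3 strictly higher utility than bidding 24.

Suppose Vendor 1 bids 6, Vendor 2 bids 6, Vendor 4 bids 6 and Vendor 5 bids 6.
Bid 24: wins, pays 9, utility 24 - 9 = 15.
Bid 19: wins, pays 8, utility 24 - 8 = 16.
So bidding 19 beats truth here (16 > 15).

19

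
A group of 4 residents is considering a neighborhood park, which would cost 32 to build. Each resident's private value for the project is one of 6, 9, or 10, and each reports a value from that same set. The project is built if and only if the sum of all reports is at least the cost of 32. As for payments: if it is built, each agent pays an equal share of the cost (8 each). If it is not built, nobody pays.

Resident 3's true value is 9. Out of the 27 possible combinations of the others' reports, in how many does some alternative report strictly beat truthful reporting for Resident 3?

3

Others report (6, 6, 10): truth gives 0; report 10 gives 1 > 0. Violating.
Others report (6, 10, 6): truth gives 0; report 10 gives 1 > 0. Violating.
Others report (10, 6, 6): truth gives 0; report 10 gives 1 > 0. Violating.
Others report (6, 6, 6): truth gives 0; no alternative beats it.
Others report (6, 6, 9): truth gives 0; no alternative beats it.
(Checking all 27 profiles: 3 have a profitable deviation, 24 do not.)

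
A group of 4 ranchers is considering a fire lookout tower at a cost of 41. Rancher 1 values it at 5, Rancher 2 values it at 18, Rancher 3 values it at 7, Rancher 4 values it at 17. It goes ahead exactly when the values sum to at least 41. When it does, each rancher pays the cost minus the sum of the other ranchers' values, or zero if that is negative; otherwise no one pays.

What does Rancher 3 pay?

Total value 47 ≥ cost 41, so the project is built.
The other ranchers' values sum to 40.
Cost minus that sum is 41 - 40 = 1.

1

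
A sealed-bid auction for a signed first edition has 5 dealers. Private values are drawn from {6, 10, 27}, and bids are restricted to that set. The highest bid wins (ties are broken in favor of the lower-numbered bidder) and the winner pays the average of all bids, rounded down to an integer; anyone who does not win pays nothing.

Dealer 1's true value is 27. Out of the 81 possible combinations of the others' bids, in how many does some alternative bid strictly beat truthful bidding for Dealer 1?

Others bid (6, 6, 6, 6): truth gives 17; bid 6 gives 21 > 17. Violating.
Others bid (6, 6, 6, 10): truth gives 16; bid 10 gives 20 > 16. Violating.
Others bid (6, 6, 10, 6): truth gives 16; bid 10 gives 20 > 16. Violating.
Others bid (6, 6, 10, 10): truth gives 16; bid 10 gives 19 > 16. Violating.
Others bid (6, 6, 6, 27): truth gives 13; no alternative beats it.
Others bid (6, 6, 10, 27): truth gives 12; no alternative beats it.
(Checking all 81 profiles: 16 have a profitable deviation, 65 do not.)

16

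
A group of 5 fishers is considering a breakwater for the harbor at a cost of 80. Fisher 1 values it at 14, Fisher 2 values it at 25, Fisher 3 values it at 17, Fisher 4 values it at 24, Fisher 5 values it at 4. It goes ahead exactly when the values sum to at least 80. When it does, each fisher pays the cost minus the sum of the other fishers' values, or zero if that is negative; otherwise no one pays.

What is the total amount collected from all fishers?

Total value 84 ≥ cost 80, so it is built.
Fisher 1: others sum to 70; max(0, 80 - 70) = 10.
Fisher 2: others sum to 59; max(0, 80 - 59) = 21.
Fisher 3: others sum to 67; max(0, 80 - 67) = 13.
Fisher 4: others sum to 60; max(0, 80 - 60) = 20.
Fisher 5: others sum to 80; max(0, 80 - 80) = 0.
Total collected = 10 + 21 + 13 + 20 + 0 = 64.

64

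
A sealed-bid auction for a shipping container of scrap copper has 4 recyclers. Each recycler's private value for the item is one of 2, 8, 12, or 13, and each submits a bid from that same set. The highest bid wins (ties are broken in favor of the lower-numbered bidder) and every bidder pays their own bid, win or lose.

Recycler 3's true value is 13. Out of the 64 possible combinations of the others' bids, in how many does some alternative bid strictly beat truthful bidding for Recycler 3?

Others bid (2, 2, 2): truth gives 0; bid 8 gives 5 > 0. Violating.
Others bid (2, 2, 8): truth gives 0; bid 8 gives 5 > 0. Violating.
Others bid (2, 2, 12): truth gives 0; bid 12 gives 1 > 0. Violating.
Others bid (2, 8, 2): truth gives 0; bid 12 gives 1 > 0. Violating.
Others bid (2, 2, 13): truth gives 0; no alternative beats it.
Others bid (2, 8, 13): truth gives 0; no alternative beats it.
(Checking all 64 profiles: 40 have a profitable deviation, 24 do not.)

40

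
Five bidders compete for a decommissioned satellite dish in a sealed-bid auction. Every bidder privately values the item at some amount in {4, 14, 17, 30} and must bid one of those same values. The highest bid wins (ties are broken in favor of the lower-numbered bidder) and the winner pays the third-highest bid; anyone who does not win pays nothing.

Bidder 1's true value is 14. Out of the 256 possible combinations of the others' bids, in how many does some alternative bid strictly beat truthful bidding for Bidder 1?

Others bid (4, 4, 4, 17): truth gives 0; bid 17 gives 10 > 0. Violating.
Others bid (4, 4, 4, 30): truth gives 0; bid 30 gives 10 > 0. Violating.
Others bid (4, 4, 17, 4): truth gives 0; bid 17 gives 10 > 0. Violating.
Others bid (4, 4, 30, 4): truth gives 0; bid 30 gives 10 > 0. Violating.
Others bid (4, 4, 4, 4): truth gives 10; no alternative beats it.
Others bid (4, 4, 4, 14): truth gives 10; no alternative beats it.
(Checking all 256 profiles: 8 have a profitable deviation, 248 do not.)

8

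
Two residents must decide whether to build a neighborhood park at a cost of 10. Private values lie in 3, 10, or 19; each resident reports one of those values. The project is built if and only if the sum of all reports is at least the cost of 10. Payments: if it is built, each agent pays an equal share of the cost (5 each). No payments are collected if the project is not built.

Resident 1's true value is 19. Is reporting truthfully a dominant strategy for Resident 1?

Check each profile of the others' reports and compare truth against every alternative report.
Others report (3): truth gives 14, best alternative gives 14.
Others report (10): truth gives 14, best alternative gives 14.
Others report (19): truth gives 14, best alternative gives 14.
In every case the truthful report is at least as good as any alternative, so it is a dominant strategy.

Yes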